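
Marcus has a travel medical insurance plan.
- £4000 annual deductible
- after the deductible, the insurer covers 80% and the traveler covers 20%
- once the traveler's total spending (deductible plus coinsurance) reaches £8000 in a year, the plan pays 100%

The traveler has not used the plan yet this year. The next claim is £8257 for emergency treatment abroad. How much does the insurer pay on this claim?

£3405.60

Nothing has been paid toward the £4000 deductible, so the first £4000 of this charge is applied there.
The remaining £4257 (= £8257 − £4000) moves to coinsurance.
Traveler's 20% share of £4257 is £851.40.
That puts the traveler's cost at £4000 + £851.40 = £4851.40 before any cap.
Cumulative spending £0 + £4851.40 = £4851.40 stays under the £8000 maximum.
The plan picks up £8257 − £4851.40 = £3405.60.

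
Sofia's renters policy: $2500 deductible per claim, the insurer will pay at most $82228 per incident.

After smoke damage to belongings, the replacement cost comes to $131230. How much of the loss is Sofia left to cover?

$49002

Subtract the deductible: $131230 − $2500 = $128730.
The $82228 per-incident cap binds; insurer pays $82228.
Out of pocket: $131230 − $82228 = $49002.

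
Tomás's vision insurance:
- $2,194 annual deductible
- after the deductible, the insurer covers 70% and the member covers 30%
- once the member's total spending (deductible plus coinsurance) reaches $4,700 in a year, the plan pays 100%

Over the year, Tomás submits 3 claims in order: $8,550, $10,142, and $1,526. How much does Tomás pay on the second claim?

$599.20

Claim 1 ($8,550): deductible takes $2,194, $6,356 remains; member's 30% is $1,906.80. Member pays $4,100.80; OOP now $4,100.80.
Claim 2 ($10,142): deductible met; 30% of $10,142 = $3,042.60. OOP would hit $7,143.40 > $4,700, so the cap limits the member to $4,700 − $4,100.80 = $599.20.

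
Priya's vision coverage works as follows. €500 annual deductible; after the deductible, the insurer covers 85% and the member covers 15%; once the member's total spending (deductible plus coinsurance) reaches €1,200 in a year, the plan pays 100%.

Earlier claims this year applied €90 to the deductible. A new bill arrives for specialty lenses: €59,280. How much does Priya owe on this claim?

€1,110

Remaining deductible: €500 − €90 = €410.
That leaves €59,280 − €410 = €58,870 for coinsurance.
Member's 15% share of €58,870 is €8,830.50.
That puts the member's cost at €410 + €8,830.50 = €9,240.50 before any cap.
That would bring total out-of-pocket to €9,330.50, past the €1,200 cap. The member is capped at €1,200 − €90 = €1,110 on this claim.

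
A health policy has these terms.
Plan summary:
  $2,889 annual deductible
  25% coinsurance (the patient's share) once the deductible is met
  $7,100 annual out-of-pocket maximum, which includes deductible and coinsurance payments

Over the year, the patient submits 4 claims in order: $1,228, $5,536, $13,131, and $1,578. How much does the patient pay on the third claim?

Claim 1 ($1,228): entire amount goes to the deductible. Cost to patient: $1,228. OOP to date $1,228.
Claim 2 ($5,536): deductible takes $1,661, $3,875 remains; 25% of $3,875 = $968.75. Patient pays $2,629.75; OOP now $3,857.75.
Claim 3 ($13,131): deductible already satisfied, so patient's share is 25% × $13,131 = $3,282.75. That would push OOP to $7,140.50, over the $7,100 cap, so patient pays $7,100 − $3,857.75 = $3,242.25.

$3,242.25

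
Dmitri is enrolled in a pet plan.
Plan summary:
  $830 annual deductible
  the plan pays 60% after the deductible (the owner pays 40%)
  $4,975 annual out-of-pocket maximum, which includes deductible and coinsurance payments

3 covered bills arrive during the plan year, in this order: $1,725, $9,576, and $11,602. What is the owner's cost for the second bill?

Bill 1, $1,725: $830 to deductible, leaving $895; owner's 40% is $358. Owner owes $1,188 (running OOP $1,188).
Bill 2, $9,576: deductible met; 40% of $9,576 = $3,830.40. OOP would hit $5,018.40 > $4,975, so the cap limits the owner to $4,975 − $1,188 = $3,787.

$3,787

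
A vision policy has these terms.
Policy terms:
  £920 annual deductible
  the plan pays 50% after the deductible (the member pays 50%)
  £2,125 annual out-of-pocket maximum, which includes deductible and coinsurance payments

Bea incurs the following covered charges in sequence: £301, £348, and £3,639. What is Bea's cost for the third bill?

£1,476

Bill 1, £301: entire amount goes to the deductible. Member owes £301 (running OOP £301).
Bill 2, £348: all of it applies to the deductible. Member owes £348 (running OOP £649).
Bill 3, £3,639: £271 to deductible, leaving £3,368; 50% of £3,368 = £1,684. Together that's £271 + £1,684 = £1,955. Adding that to £649 gives £2,604, past the £2,125 cap; member pays only £2,125 − £649 = £1,476.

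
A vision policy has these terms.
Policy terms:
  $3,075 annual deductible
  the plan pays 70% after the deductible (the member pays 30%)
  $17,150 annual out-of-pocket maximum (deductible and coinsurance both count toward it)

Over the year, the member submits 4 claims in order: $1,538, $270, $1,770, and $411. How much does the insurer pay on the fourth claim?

#1 ($1,538): fully absorbed by the deductible. Member owes $1,538 (running OOP $1,538). Insurer: $1,538 − $1,538 = $0.
#2 ($270): fully absorbed by the deductible. Cost to member: $270. OOP to date $1,808. Plan pays $270 − $270 = $0.
#3 ($1,770): $1,267 to deductible, leaving $503; 30% of $503 = $150.90. Cost to member: $1,417.90. OOP to date $3,225.90. Insurer: $1,770 − $1,417.90 = $352.10.
#4 ($411): deductible met; 30% of $411 = $123.30. Cost to member: $123.30. OOP to date $3,349.20. Plan pays $411 − $123.30 = $287.70.

$287.70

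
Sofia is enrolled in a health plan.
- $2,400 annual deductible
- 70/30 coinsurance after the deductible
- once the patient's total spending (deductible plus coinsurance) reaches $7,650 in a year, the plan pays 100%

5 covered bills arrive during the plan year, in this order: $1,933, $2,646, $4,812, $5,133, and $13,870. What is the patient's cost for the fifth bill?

$1,612.80

Claim 1 ($1,933): entire amount goes to the deductible. Patient pays $1,933; OOP now $1,933.
Claim 2 ($2,646): deductible takes $467, $2,179 remains; patient's 30% is $653.70. Cost to patient: $1,120.70. OOP to date $3,053.70.
Claim 3 ($4,812): deductible met; 30% of $4,812 = $1,443.60. Cost to patient: $1,443.60. OOP to date $4,497.30.
Claim 4 ($5,133): 30% coinsurance on $5,133 = $1,539.90. Patient pays $1,539.90; OOP now $6,037.20.
Claim 5 ($13,870): deductible already satisfied, so patient's share is 30% × $13,870 = $4,161. That would push OOP to $10,198.20, over the $7,650 cap, so patient pays $7,650 − $6,037.20 = $1,612.80.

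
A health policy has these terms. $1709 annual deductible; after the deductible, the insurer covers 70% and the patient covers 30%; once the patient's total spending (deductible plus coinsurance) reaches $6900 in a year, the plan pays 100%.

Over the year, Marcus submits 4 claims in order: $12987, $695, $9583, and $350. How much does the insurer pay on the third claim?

Claim 1 ($12987): $1709 finishes the deductible; $11278 goes to coinsurance; 30% of $11278 = $3383.40. Cost to patient: $5092.40. OOP to date $5092.40. Insurer: $12987 − $5092.40 = $7894.60.
Claim 2 ($695): 30% coinsurance on $695 = $208.50. Patient pays $208.50; OOP now $5300.90. Insurer: $695 − $208.50 = $486.50.
Claim 3 ($9583): deductible already satisfied, so patient's share is 30% × $9583 = $2874.90. That would push OOP to $8175.80, over the $6900 cap, so patient pays $6900 − $5300.90 = $1599.10. Plan pays $9583 − $1599.10 = $7983.90.

$7983.90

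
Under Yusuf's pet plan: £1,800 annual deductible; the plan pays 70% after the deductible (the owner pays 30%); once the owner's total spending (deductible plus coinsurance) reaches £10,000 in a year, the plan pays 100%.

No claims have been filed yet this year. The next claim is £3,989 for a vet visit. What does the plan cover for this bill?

£1,532.30

Deductible not yet touched, so the first £1,800 of the bill goes to the deductible.
After the £1,800 deductible portion, £3,989 − £1,800 = £2,189 is subject to coinsurance.
30% of £2,189 = £656.70 falls to the owner.
That puts the owner's cost at £1,800 + £656.70 = £2,456.70 before any cap.
Year-to-date out-of-pocket becomes £0 + £2,456.70 = £2,456.70, still under the £10,000 maximum, so no cap applies.
The insurer covers the remainder: £3,989 − £2,456.70 = £1,532.30.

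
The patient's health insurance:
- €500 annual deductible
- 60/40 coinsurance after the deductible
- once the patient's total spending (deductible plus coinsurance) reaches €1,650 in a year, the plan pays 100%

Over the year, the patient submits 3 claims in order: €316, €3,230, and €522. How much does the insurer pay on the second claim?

Claim 1 (€316): all of it applies to the deductible. Cost to patient: €316. OOP to date €316. Plan pays €316 − €316 = €0.
Claim 2 (€3,230): deductible takes €184, €3,046 remains; patient's 40% is €1,218.40. Claim cost before the cap: €184 + €1,218.40 = €1,402.40. Adding that to €316 gives €1,718.40, past the €1,650 cap; patient pays only €1,650 − €316 = €1,334. Plan pays €3,230 − €1,334 = €1,896.

€1,896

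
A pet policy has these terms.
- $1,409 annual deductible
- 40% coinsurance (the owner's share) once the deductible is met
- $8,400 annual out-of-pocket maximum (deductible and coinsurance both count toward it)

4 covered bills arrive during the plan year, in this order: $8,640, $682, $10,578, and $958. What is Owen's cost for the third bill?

$3,825.80

#1 ($8,640): deductible takes $1,409, $7,231 remains; coinsurance $7,231 × 40% = $2,892.40. Owner pays $4,301.40; OOP now $4,301.40.
#2 ($682): deductible met; 40% of $682 = $272.80. Owner owes $272.80 (running OOP $4,574.20).
#3 ($10,578): 40% coinsurance on $10,578 = $4,231.20. OOP would hit $8,805.40 > $8,400, so the cap limits the owner to $8,400 − $4,574.20 = $3,825.80.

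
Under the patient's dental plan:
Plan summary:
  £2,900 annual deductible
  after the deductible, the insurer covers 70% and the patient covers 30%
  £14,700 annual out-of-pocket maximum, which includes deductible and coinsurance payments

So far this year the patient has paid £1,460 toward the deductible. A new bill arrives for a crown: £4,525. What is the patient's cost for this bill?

£2,365.50

£1,460 of the £2,900 deductible is already met, leaving £1,440.
The remaining £3,085 (= £4,525 − £1,440) moves to coinsurance.
Patient's 30% share of £3,085 is £925.50.
That puts the patient's cost at £1,440 + £925.50 = £2,365.50 before any cap.
Cumulative spending £1,460 + £2,365.50 = £3,825.50 stays under the £14,700 maximum.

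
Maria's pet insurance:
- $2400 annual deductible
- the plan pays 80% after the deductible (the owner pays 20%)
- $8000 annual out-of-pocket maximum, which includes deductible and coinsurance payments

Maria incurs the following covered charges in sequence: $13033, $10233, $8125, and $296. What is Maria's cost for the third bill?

$1426.80

Claim 1 ($13033): $2400 to deductible, leaving $10633; coinsurance $10633 × 20% = $2126.60. Owner owes $4526.60 (running OOP $4526.60).
Claim 2 ($10233): deductible already satisfied, so owner's share is 20% × $10233 = $2046.60. Owner owes $2046.60 (running OOP $6573.20).
Claim 3 ($8125): deductible already satisfied, so owner's share is 20% × $8125 = $1625. OOP would hit $8198.20 > $8000, so the cap limits the owner to $8000 − $6573.20 = $1426.80.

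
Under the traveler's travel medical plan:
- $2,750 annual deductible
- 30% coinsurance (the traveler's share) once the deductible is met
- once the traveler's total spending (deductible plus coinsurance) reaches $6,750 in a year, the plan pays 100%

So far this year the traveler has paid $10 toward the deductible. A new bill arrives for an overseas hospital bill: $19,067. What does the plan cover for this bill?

Remaining deductible: $2,750 − $10 = $2,740.
After the $2,740 deductible portion, $19,067 − $2,740 = $16,327 is subject to coinsurance.
Coinsurance: $16,327 × 30% = $4,898.10.
Traveler responsibility before any cap: $2,740 + $4,898.10 = $7,638.10.
Adding $7,638.10 to the $10 already spent would give $7,648.10, which exceeds the $6,750 cap; the traveler pays just $6,750 − $10 = $6,740.
The plan picks up $19,067 − $6,740 = $12,327.

$12,327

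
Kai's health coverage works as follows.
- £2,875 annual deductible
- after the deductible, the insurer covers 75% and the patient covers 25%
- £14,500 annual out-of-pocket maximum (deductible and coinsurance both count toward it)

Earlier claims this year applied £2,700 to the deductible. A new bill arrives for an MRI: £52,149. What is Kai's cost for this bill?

£11,800

£2,700 of the £2,875 deductible is already met, leaving £175.
The remaining £51,974 (= £52,149 − £175) moves to coinsurance.
Patient's 25% share of £51,974 is £12,993.50.
Patient responsibility before any cap: £175 + £12,993.50 = £13,168.50.
Year-to-date out-of-pocket would reach £2,700 + £13,168.50 = £15,868.50, above the £14,500 maximum, so the patient pays only £14,500 − £2,700 = £11,800.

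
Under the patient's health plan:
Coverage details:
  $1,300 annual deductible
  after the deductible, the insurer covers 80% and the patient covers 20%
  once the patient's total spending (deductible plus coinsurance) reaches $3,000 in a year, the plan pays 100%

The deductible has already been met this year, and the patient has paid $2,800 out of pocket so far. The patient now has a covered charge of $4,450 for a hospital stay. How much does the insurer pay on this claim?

$4,250

With the deductible met, the entire $4,450 is subject to coinsurance.
Coinsurance: $4,450 × 20% = $890.
That would bring total out-of-pocket to $3,690, past the $3,000 cap. The patient is capped at $3,000 − $2,800 = $200 on this claim.
The insurer covers the remainder: $4,450 − $200 = $4,250.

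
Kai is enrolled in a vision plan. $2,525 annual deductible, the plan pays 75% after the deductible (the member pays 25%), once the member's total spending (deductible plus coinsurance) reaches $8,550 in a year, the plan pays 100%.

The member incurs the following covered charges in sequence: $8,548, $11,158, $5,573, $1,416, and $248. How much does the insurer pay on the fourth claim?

Claim 1 — $8,548: $2,525 finishes the deductible; $6,023 goes to coinsurance; member's 25% is $1,505.75. Member owes $4,030.75 (running OOP $4,030.75). Plan pays $8,548 − $4,030.75 = $4,517.25.
Claim 2 — $11,158: deductible already satisfied, so member's share is 25% × $11,158 = $2,789.50. Cost to member: $2,789.50. OOP to date $6,820.25. Plan pays $11,158 − $2,789.50 = $8,368.50.
Claim 3 — $5,573: deductible already satisfied, so member's share is 25% × $5,573 = $1,393.25. Member pays $1,393.25; OOP now $8,213.50. Insurer: $5,573 − $1,393.25 = $4,179.75.
Claim 4 — $1,416: 25% coinsurance on $1,416 = $354. Adding that to $8,213.50 gives $8,567.50, past the $8,550 cap; member pays only $8,550 − $8,213.50 = $336.50. Insurer: $1,416 − $336.50 = $1,079.50.

$1,079.50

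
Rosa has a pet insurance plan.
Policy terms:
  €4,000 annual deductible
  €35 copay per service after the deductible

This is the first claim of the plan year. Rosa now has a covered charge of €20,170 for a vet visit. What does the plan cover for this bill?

€16,135

The full €4,000 deductible is still open; €4,000 of this bill applies to it.
After the €4,000 deductible portion, €20,170 − €4,000 = €16,170 is subject to the copay.
Copay on this service: €35.
So the owner owes €4,000 + €35 = €4,035.
The plan picks up €20,170 − €4,035 = €16,135.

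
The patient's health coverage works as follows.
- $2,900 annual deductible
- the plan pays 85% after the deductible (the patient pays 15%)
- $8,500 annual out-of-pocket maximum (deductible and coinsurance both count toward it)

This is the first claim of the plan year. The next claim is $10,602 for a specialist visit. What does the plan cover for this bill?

Deductible not yet touched, so the first $2,900 of the bill goes to the deductible.
That leaves $10,602 − $2,900 = $7,702 for coinsurance.
Coinsurance: $7,702 × 15% = $1,155.30.
So the patient owes $2,900 + $1,155.30 = $4,055.30 before any cap.
Cumulative spending $0 + $4,055.30 = $4,055.30 stays under the $8,500 maximum.
The plan picks up $10,602 − $4,055.30 = $6,546.70.

$6,546.70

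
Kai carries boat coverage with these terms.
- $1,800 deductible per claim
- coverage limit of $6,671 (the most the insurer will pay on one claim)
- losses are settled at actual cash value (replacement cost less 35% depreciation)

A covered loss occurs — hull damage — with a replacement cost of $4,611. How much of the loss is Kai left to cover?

$3,413.85

At 35% depreciation, ACV = $4,611 − $1,613.85 = $2,997.15.
Less the $1,800 deductible: $2,997.15 − $1,800 = $1,197.15.
That's under the $6,671 cap, so the insurer reimburses the full $1,197.15.
The owner bears the rest of the original loss: $4,611 − $1,197.15 = $3,413.85.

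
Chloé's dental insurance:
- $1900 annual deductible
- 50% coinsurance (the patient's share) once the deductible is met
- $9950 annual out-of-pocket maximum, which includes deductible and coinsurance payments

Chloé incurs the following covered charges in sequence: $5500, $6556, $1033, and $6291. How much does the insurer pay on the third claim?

$516.50

#1 ($5500): $1900 to deductible, leaving $3600; patient's 50% is $1800. Patient owes $3700 (running OOP $3700). Insurer: $5500 − $3700 = $1800.
#2 ($6556): deductible met; 50% of $6556 = $3278. Patient pays $3278; OOP now $6978. Insurer: $6556 − $3278 = $3278.
#3 ($1033): deductible met; 50% of $1033 = $516.50. Cost to patient: $516.50. OOP to date $7494.50. Insurer: $1033 − $516.50 = $516.50.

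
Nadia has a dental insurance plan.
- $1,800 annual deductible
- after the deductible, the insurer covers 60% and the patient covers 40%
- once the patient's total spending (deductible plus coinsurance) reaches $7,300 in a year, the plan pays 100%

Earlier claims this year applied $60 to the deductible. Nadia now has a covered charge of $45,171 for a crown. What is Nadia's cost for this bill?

Remaining deductible: $1,800 − $60 = $1,740.
That leaves $45,171 − $1,740 = $43,431 for coinsurance.
Patient's 40% share of $43,431 is $17,372.40.
That puts the patient's cost at $1,740 + $17,372.40 = $19,112.40 before any cap.
Year-to-date out-of-pocket would reach $60 + $19,112.40 = $19,172.40, above the $7,300 maximum, so the patient pays only $7,300 − $60 = $7,240.

$7,240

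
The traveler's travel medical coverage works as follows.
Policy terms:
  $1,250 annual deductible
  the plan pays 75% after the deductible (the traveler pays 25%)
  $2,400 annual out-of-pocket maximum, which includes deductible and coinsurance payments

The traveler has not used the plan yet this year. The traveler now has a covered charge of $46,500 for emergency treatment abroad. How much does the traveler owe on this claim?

$2,400

The full $1,250 deductible is still open; $1,250 of this bill applies to it.
That leaves $46,500 − $1,250 = $45,250 for coinsurance.
25% of $45,250 = $11,312.50 falls to the traveler.
That puts the traveler's cost at $1,250 + $11,312.50 = $12,562.50 before any cap.
Year-to-date out-of-pocket would reach $0 + $12,562.50 = $12,562.50, above the $2,400 maximum, so the traveler pays only $2,400 − $0 = $2,400.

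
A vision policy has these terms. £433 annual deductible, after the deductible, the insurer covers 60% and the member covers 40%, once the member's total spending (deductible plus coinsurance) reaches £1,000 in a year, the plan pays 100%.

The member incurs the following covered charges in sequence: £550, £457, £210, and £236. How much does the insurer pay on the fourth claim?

Bill 1, £550: deductible takes £433, £117 remains; coinsurance £117 × 40% = £46.80. Member pays £479.80; OOP now £479.80. Plan pays £550 − £479.80 = £70.20.
Bill 2, £457: 40% coinsurance on £457 = £182.80. Cost to member: £182.80. OOP to date £662.60. Plan pays £457 − £182.80 = £274.20.
Bill 3, £210: deductible met; 40% of £210 = £84. Member pays £84; OOP now £746.60. Plan pays £210 − £84 = £126.
Bill 4, £236: 40% coinsurance on £236 = £94.40. Member owes £94.40 (running OOP £841). Insurer: £236 − £94.40 = £141.60.

£141.60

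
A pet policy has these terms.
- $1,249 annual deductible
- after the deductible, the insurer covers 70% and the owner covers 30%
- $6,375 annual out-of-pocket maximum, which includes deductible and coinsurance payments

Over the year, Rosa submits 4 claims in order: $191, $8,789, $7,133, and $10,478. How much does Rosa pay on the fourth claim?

$666.80

Claim 1 — $191: all of it applies to the deductible. Owner pays $191; OOP now $191.
Claim 2 — $8,789: deductible takes $1,058, $7,731 remains; coinsurance $7,731 × 30% = $2,319.30. Cost to owner: $3,377.30. OOP to date $3,568.30.
Claim 3 — $7,133: deductible already satisfied, so owner's share is 30% × $7,133 = $2,139.90. Cost to owner: $2,139.90. OOP to date $5,708.20.
Claim 4 — $10,478: 30% coinsurance on $10,478 = $3,143.40. OOP would hit $8,851.60 > $6,375, so the cap limits the owner to $6,375 − $5,708.20 = $666.80.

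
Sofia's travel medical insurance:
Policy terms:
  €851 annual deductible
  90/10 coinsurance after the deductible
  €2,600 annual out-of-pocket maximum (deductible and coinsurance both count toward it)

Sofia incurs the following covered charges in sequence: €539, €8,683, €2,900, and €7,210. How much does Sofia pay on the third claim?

Claim 1 (€539): all of it applies to the deductible. Traveler pays €539; OOP now €539.
Claim 2 (€8,683): €312 to deductible, leaving €8,371; coinsurance €8,371 × 10% = €837.10. Traveler owes €1,149.10 (running OOP €1,688.10).
Claim 3 (€2,900): deductible met; 10% of €2,900 = €290. Cost to traveler: €290. OOP to date €1,978.10.

€290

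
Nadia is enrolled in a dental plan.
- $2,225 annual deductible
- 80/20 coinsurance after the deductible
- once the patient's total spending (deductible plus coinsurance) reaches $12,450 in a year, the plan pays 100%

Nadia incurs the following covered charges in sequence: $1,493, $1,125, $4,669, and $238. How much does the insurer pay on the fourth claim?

$190.40

#1 ($1,493): fully absorbed by the deductible. Patient pays $1,493; OOP now $1,493. Plan pays $1,493 − $1,493 = $0.
#2 ($1,125): deductible takes $732, $393 remains; patient's 20% is $78.60. Cost to patient: $810.60. OOP to date $2,303.60. Plan pays $1,125 − $810.60 = $314.40.
#3 ($4,669): deductible met; 20% of $4,669 = $933.80. Patient owes $933.80 (running OOP $3,237.40). Plan pays $4,669 − $933.80 = $3,735.20.
#4 ($238): deductible met; 20% of $238 = $47.60. Patient owes $47.60 (running OOP $3,285). Plan pays $238 − $47.60 = $190.40.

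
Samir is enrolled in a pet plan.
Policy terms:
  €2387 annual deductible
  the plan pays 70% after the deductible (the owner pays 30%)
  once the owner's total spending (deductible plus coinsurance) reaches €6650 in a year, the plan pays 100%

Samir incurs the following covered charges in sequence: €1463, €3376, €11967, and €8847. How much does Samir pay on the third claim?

Bill 1, €1463: all of it applies to the deductible. Owner owes €1463 (running OOP €1463).
Bill 2, €3376: €924 finishes the deductible; €2452 goes to coinsurance; owner's 30% is €735.60. Owner pays €1659.60; OOP now €3122.60.
Bill 3, €11967: deductible met; 30% of €11967 = €3590.10. That would push OOP to €6712.70, over the €6650 cap, so owner pays €6650 − €3122.60 = €3527.40.

€3527.40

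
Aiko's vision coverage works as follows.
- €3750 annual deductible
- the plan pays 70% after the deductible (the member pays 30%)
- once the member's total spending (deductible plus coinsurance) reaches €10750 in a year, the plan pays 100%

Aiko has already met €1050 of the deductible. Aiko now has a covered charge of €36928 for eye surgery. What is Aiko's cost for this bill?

Deductible still to meet: €3750 − €1050 = €2700.
The remaining €34228 (= €36928 − €2700) moves to coinsurance.
Member's 30% share of €34228 is €10268.40.
That puts the member's cost at €2700 + €10268.40 = €12968.40 before any cap.
Year-to-date out-of-pocket would reach €1050 + €12968.40 = €14018.40, above the €10750 maximum, so the member pays only €10750 − €1050 = €9700.

€9700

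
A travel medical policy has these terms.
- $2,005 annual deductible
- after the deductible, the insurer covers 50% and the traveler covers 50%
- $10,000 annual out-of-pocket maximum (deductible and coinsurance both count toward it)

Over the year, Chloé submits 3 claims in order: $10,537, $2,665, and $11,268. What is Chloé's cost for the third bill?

$2,396.50

#1 ($10,537): deductible takes $2,005, $8,532 remains; traveler's 50% is $4,266. Traveler pays $6,271; OOP now $6,271.
#2 ($2,665): deductible already satisfied, so traveler's share is 50% × $2,665 = $1,332.50. Traveler owes $1,332.50 (running OOP $7,603.50).
#3 ($11,268): 50% coinsurance on $11,268 = $5,634. That would push OOP to $13,237.50, over the $10,000 cap, so traveler pays $10,000 − $7,603.50 = $2,396.50.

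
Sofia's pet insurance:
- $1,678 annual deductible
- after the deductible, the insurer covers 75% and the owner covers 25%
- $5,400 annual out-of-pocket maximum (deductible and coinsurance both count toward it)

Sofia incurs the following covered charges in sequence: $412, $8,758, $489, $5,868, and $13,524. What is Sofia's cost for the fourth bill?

Claim 1 ($412): entire amount goes to the deductible. Owner pays $412; OOP now $412.
Claim 2 ($8,758): $1,266 finishes the deductible; $7,492 goes to coinsurance; coinsurance $7,492 × 25% = $1,873. Cost to owner: $3,139. OOP to date $3,551.
Claim 3 ($489): deductible already satisfied, so owner's share is 25% × $489 = $122.25. Owner owes $122.25 (running OOP $3,673.25).
Claim 4 ($5,868): 25% coinsurance on $5,868 = $1,467. Cost to owner: $1,467. OOP to date $5,140.25.

$1,467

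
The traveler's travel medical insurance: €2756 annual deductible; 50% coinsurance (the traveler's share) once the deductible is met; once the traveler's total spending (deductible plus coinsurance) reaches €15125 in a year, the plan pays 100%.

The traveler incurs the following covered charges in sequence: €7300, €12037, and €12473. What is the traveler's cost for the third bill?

€4078.50

#1 (€7300): deductible takes €2756, €4544 remains; coinsurance €4544 × 50% = €2272. Cost to traveler: €5028. OOP to date €5028.
#2 (€12037): deductible already satisfied, so traveler's share is 50% × €12037 = €6018.50. Cost to traveler: €6018.50. OOP to date €11046.50.
#3 (€12473): deductible already satisfied, so traveler's share is 50% × €12473 = €6236.50. That would push OOP to €17283, over the €15125 cap, so traveler pays €15125 − €11046.50 = €4078.50.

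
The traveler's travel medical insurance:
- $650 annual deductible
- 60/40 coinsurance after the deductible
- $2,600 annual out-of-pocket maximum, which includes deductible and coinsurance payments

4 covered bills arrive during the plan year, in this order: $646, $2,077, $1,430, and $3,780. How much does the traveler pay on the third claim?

$572

Claim 1 — $646: fully absorbed by the deductible. Traveler owes $646 (running OOP $646).
Claim 2 — $2,077: $4 to deductible, leaving $2,073; coinsurance $2,073 × 40% = $829.20. Cost to traveler: $833.20. OOP to date $1,479.20.
Claim 3 — $1,430: deductible met; 40% of $1,430 = $572. Traveler pays $572; OOP now $2,051.20.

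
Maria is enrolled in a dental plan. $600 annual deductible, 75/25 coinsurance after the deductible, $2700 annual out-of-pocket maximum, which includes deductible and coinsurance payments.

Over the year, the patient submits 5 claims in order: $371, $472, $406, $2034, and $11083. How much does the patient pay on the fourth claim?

$508.50

Claim 1 ($371): entire amount goes to the deductible. Patient pays $371; OOP now $371.
Claim 2 ($472): $229 to deductible, leaving $243; 25% of $243 = $60.75. Cost to patient: $289.75. OOP to date $660.75.
Claim 3 ($406): deductible already satisfied, so patient's share is 25% × $406 = $101.50. Patient owes $101.50 (running OOP $762.25).
Claim 4 ($2034): 25% coinsurance on $2034 = $508.50. Patient pays $508.50; OOP now $1270.75.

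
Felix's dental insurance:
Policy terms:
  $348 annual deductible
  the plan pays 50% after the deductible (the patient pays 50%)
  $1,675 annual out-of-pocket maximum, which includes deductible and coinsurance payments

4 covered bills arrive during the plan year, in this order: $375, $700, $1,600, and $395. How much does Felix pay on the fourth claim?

Bill 1, $375: deductible takes $348, $27 remains; coinsurance $27 × 50% = $13.50. Patient owes $361.50 (running OOP $361.50).
Bill 2, $700: 50% coinsurance on $700 = $350. Patient owes $350 (running OOP $711.50).
Bill 3, $1,600: deductible already satisfied, so patient's share is 50% × $1,600 = $800. Patient owes $800 (running OOP $1,511.50).
Bill 4, $395: deductible met; 50% of $395 = $197.50. OOP would hit $1,709 > $1,675, so the cap limits the patient to $1,675 − $1,511.50 = $163.50.

$163.50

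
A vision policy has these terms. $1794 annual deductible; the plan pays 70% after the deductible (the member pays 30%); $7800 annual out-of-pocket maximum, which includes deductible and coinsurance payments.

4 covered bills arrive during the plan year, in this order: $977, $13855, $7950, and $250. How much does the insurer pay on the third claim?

$5855.40

Claim 1 ($977): fully absorbed by the deductible. Cost to member: $977. OOP to date $977. Insurer: $977 − $977 = $0.
Claim 2 ($13855): deductible takes $817, $13038 remains; coinsurance $13038 × 30% = $3911.40. Member owes $4728.40 (running OOP $5705.40). Plan pays $13855 − $4728.40 = $9126.60.
Claim 3 ($7950): 30% coinsurance on $7950 = $2385. Adding that to $5705.40 gives $8090.40, past the $7800 cap; member pays only $7800 − $5705.40 = $2094.60. Insurer: $7950 − $2094.60 = $5855.40.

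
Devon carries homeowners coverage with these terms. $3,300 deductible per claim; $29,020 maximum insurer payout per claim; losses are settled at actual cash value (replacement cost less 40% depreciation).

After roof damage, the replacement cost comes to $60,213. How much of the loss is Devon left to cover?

At 40% depreciation, ACV = $60,213 − $24,085.20 = $36,127.80.
Subtract the deductible: $36,127.80 − $3,300 = $32,827.80.
The $29,020 per-incident cap binds; insurer pays $29,020.
Out of pocket: $60,213 − $29,020 = $31,193.

$31,193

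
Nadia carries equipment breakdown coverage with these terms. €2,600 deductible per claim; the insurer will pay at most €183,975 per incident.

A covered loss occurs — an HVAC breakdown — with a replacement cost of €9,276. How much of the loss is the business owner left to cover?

After the deductible, €9,276 − €2,600 = €6,676 remains.
€6,676 ≤ €183,975, so the limit doesn't bind; insurer pays €6,676.
The business owner bears the rest of the original loss: €9,276 − €6,676 = €2,600.

€2,600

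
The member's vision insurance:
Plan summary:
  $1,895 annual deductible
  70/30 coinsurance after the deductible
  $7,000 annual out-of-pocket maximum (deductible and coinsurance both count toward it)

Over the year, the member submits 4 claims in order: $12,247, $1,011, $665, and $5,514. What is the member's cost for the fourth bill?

Claim 1 — $12,247: $1,895 finishes the deductible; $10,352 goes to coinsurance; coinsurance $10,352 × 30% = $3,105.60. Member pays $5,000.60; OOP now $5,000.60.
Claim 2 — $1,011: deductible met; 30% of $1,011 = $303.30. Cost to member: $303.30. OOP to date $5,303.90.
Claim 3 — $665: deductible met; 30% of $665 = $199.50. Member owes $199.50 (running OOP $5,503.40).
Claim 4 — $5,514: 30% coinsurance on $5,514 = $1,654.20. Adding that to $5,503.40 gives $7,157.60, past the $7,000 cap; member pays only $7,000 − $5,503.40 = $1,496.60.

$1,496.60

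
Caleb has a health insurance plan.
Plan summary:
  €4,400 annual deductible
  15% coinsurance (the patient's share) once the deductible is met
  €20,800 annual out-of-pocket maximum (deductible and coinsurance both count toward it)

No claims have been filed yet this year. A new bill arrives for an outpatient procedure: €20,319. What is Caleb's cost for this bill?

€6,787.85

Nothing has been paid toward the €4,400 deductible, so the first €4,400 of this charge is applied there.
That leaves €20,319 − €4,400 = €15,919 for coinsurance.
Patient's 15% share of €15,919 is €2,387.85.
Patient responsibility before any cap: €4,400 + €2,387.85 = €6,787.85.
Total out-of-pocket so far would be €0 + €6,787.85 = €6,787.85, below the €20,800 cap — no reduction.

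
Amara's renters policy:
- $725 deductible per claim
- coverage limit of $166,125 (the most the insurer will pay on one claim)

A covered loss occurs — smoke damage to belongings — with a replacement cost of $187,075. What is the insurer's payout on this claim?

$166,125

After the deductible, $187,075 − $725 = $186,350 remains.
$186,350 exceeds the $166,125 limit, so the insurer pays the limit: $166,125.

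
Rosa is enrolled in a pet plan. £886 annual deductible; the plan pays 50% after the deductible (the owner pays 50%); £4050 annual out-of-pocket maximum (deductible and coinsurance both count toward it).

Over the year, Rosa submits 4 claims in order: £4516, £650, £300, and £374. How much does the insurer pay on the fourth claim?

£187

Claim 1 (£4516): deductible takes £886, £3630 remains; coinsurance £3630 × 50% = £1815. Owner pays £2701; OOP now £2701. Plan pays £4516 − £2701 = £1815.
Claim 2 (£650): deductible already satisfied, so owner's share is 50% × £650 = £325. Cost to owner: £325. OOP to date £3026. Plan pays £650 − £325 = £325.
Claim 3 (£300): deductible already satisfied, so owner's share is 50% × £300 = £150. Owner pays £150; OOP now £3176. Plan pays £300 − £150 = £150.
Claim 4 (£374): deductible met; 50% of £374 = £187. Owner owes £187 (running OOP £3363). Plan pays £374 − £187 = £187.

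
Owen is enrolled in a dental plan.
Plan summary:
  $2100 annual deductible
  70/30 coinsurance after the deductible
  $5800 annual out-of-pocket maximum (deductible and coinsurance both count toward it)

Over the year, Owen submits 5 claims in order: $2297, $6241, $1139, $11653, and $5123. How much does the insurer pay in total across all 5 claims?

Claim 1 ($2297): $2100 to deductible, leaving $197; coinsurance $197 × 30% = $59.10. Patient owes $2159.10 (running OOP $2159.10). Insurer: $2297 − $2159.10 = $137.90.
Claim 2 ($6241): deductible met; 30% of $6241 = $1872.30. Patient pays $1872.30; OOP now $4031.40. Plan pays $6241 − $1872.30 = $4368.70.
Claim 3 ($1139): 30% coinsurance on $1139 = $341.70. Patient pays $341.70; OOP now $4373.10. Insurer: $1139 − $341.70 = $797.30.
Claim 4 ($11653): 30% coinsurance on $11653 = $3495.90. That would push OOP to $7869, over the $5800 cap, so patient pays $5800 − $4373.10 = $1426.90. Plan pays $11653 − $1426.90 = $10226.10.
Claim 5 ($5123): deductible already satisfied, so patient's share is 30% × $5123 = $1536.90. That would push OOP to $7336.90, over the $5800 cap, so patient pays $5800 − $5800 = $0. Insurer: $5123 − $0 = $5123.
Insurer total: $137.90 + $4368.70 + $797.30 + $10226.10 + $5123 = $20653.

$20653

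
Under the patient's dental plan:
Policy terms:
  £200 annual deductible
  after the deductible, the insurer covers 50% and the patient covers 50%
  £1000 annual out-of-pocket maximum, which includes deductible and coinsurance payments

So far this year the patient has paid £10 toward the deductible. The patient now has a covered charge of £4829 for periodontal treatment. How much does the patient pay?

£990

Deductible still to meet: £200 − £10 = £190.
That leaves £4829 − £190 = £4639 for coinsurance.
Coinsurance: £4639 × 50% = £2319.50.
That puts the patient's cost at £190 + £2319.50 = £2509.50 before any cap.
Year-to-date out-of-pocket would reach £10 + £2509.50 = £2519.50, above the £1000 maximum, so the patient pays only £1000 − £10 = £990.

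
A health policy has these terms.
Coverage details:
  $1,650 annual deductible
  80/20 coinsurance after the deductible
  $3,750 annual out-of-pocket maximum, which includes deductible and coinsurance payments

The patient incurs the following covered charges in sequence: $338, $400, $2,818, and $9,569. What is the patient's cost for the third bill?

Claim 1 — $338: fully absorbed by the deductible. Cost to patient: $338. OOP to date $338.
Claim 2 — $400: entire amount goes to the deductible. Patient owes $400 (running OOP $738).
Claim 3 — $2,818: deductible takes $912, $1,906 remains; coinsurance $1,906 × 20% = $381.20. Patient owes $1,293.20 (running OOP $2,031.20).

$1,293.20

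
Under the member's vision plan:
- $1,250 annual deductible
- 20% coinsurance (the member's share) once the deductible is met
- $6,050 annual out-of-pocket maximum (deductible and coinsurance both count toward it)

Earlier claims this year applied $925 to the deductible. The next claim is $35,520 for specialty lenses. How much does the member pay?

$5,125

$925 of the $1,250 deductible is already met, leaving $325.
The remaining $35,195 (= $35,520 − $325) moves to coinsurance.
Coinsurance: $35,195 × 20% = $7,039.
That puts the member's cost at $325 + $7,039 = $7,364 before any cap.
Adding $7,364 to the $925 already spent would give $8,289, which exceeds the $6,050 cap; the member pays just $6,050 − $925 = $5,125.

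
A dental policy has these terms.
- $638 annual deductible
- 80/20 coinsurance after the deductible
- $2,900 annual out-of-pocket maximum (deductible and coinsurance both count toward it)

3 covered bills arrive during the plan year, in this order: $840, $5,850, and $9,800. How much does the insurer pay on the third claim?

#1 ($840): deductible takes $638, $202 remains; 20% of $202 = $40.40. Patient owes $678.40 (running OOP $678.40). Plan pays $840 − $678.40 = $161.60.
#2 ($5,850): deductible already satisfied, so patient's share is 20% × $5,850 = $1,170. Cost to patient: $1,170. OOP to date $1,848.40. Insurer: $5,850 − $1,170 = $4,680.
#3 ($9,800): deductible met; 20% of $9,800 = $1,960. That would push OOP to $3,808.40, over the $2,900 cap, so patient pays $2,900 − $1,848.40 = $1,051.60. Plan pays $9,800 − $1,051.60 = $8,748.40.

$8,748.40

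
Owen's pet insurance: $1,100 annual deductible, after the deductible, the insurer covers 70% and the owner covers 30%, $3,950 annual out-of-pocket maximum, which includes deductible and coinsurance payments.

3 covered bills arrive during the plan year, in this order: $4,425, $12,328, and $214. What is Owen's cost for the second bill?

$1,852.50

Claim 1 — $4,425: deductible takes $1,100, $3,325 remains; coinsurance $3,325 × 30% = $997.50. Owner owes $2,097.50 (running OOP $2,097.50).
Claim 2 — $12,328: 30% coinsurance on $12,328 = $3,698.40. Adding that to $2,097.50 gives $5,795.90, past the $3,950 cap; owner pays only $3,950 − $2,097.50 = $1,852.50.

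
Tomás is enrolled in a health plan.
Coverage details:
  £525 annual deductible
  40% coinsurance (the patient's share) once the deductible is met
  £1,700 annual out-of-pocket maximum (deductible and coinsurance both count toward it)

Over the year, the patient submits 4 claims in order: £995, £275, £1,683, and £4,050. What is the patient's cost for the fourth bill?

Claim 1 — £995: £525 finishes the deductible; £470 goes to coinsurance; patient's 40% is £188. Patient owes £713 (running OOP £713).
Claim 2 — £275: deductible already satisfied, so patient's share is 40% × £275 = £110. Patient pays £110; OOP now £823.
Claim 3 — £1,683: deductible met; 40% of £1,683 = £673.20. Patient pays £673.20; OOP now £1,496.20.
Claim 4 — £4,050: 40% coinsurance on £4,050 = £1,620. That would push OOP to £3,116.20, over the £1,700 cap, so patient pays £1,700 − £1,496.20 = £203.80.

£203.80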